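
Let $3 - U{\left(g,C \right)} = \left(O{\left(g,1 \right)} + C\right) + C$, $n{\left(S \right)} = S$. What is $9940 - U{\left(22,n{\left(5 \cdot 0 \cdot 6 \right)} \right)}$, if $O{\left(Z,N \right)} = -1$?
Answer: $9936$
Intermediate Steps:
$U{\left(g,C \right)} = 4 - 2 C$ ($U{\left(g,C \right)} = 3 - \left(\left(-1 + C\right) + C\right) = 3 - \left(-1 + 2 C\right) = 4 - 2 C$)
$9940 - U{\left(22,n{\left(5 \cdot 0 \cdot 6 \right)} \right)} = 9940 - \left(4 - 2 \cdot 5 \cdot 0 \cdot 6\right) = 9940 - \left(4 - 2 \cdot 0 \cdot 6\right) = 9940 - \left(4 - 0\right) = 9940 - \left(4 + 0\right) = 9940 - 4 = 9936$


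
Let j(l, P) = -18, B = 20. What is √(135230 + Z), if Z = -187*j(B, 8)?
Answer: 2*√34649 ≈ 372.28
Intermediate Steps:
Z = 3366 (Z = -187*(-18) = 3366)
√(135230 + Z) = √(135230 + 3366) = √138596 = 2*√34649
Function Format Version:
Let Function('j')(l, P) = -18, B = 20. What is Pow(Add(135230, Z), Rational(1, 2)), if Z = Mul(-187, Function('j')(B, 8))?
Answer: Mul(2, Pow(34649, Rational(1, 2))) ≈ 372.28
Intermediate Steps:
Z = 3366 (Z = Mul(-187, -18) = 3366)
Pow(Add(135230, Z), Rational(1, 2)) = Pow(Add(135230, 3366), Rational(1, 2)) = Pow(138596, Rational(1, 2)) = Mul(2, Pow(34649, Rational(1, 2)))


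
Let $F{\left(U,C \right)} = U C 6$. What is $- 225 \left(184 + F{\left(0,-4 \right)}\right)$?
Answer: $-41400$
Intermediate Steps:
$F{\left(U,C \right)} = 6 C U$ ($F{\left(U,C \right)} = C U 6 = 6 C U$)
$- 225 \left(184 + F{\left(0,-4 \right)}\right) = - 225 \left(184 + 6 \left(-4\right) 0\right) = - 225 \left(184 + 0\right) = \left(-225\right) 184 = -41400$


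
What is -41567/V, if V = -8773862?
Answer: 41567/8773862 ≈ 0.0047376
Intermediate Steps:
-41567/V = -41567/(-8773862) = -41567*(-1/8773862) = 41567/8773862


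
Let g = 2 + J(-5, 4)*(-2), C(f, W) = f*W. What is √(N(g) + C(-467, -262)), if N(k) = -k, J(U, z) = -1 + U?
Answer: 2*√30585 ≈ 349.77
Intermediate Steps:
C(f, W) = W*f
g = 14 (g = 2 + (-1 - 5)*(-2) = 2 - 6*(-2) = 2 + 12 = 14)
√(N(g) + C(-467, -262)) = √(-1*14 - 262*(-467)) = √(-14 + 122354) = √122340 = 2*√30585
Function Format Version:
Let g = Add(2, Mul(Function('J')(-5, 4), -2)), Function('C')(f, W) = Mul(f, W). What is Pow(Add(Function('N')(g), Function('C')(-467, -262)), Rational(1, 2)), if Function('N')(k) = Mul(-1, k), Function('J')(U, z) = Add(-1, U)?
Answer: Mul(2, Pow(30585, Rational(1, 2))) ≈ 349.77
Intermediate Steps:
Function('C')(f, W) = Mul(W, f)
g = 14 (g = Add(2, Mul(Add(-1, -5), -2)) = Add(2, Mul(-6, -2)) = Add(2, 12) = 14)
Pow(Add(Function('N')(g), Function('C')(-467, -262)), Rational(1, 2)) = Pow(Add(Mul(-1, 14), Mul(-262, -467)), Rational(1, 2)) = Pow(Add(-14, 122354), Rational(1, 2)) = Pow(122340, Rational(1, 2)) = Mul(2, Pow(30585, Rational(1, 2)))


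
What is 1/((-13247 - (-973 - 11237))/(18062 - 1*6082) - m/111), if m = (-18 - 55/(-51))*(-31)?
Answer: -67818780/326371397 ≈ -0.20780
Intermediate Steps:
m = 26753/51 (m = (-18 - 55*(-1/51))*(-31) = (-18 + 55/51)*(-31) = -863/51*(-31) = 26753/51 ≈ 524.57)
1/((-13247 - (-973 - 11237))/(18062 - 1*6082) - m/111) = 1/((-13247 - (-973 - 11237))/(18062 - 1*6082) - 1*26753/51/111) = 1/((-13247 - 1*(-12210))/(18062 - 6082) - 26753/51*1/111) = 1/((-13247 + 12210)/11980 - 26753/5661) = 1/(-1037*1/11980 - 26753/5661) = 1/(-1037/11980 - 26753/5661) = 1/(-326371397/67818780) = -67818780/326371397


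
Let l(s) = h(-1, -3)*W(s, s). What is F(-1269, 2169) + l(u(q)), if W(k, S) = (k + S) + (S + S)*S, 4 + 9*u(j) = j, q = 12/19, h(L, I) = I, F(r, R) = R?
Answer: 21154939/9747 ≈ 2170.4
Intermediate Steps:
q = 12/19 (q = 12*(1/19) = 12/19 ≈ 0.63158)
u(j) = -4/9 + j/9
W(k, S) = S + k + 2*S² (W(k, S) = (S + k) + (2*S)*S = (S + k) + 2*S² = S + k + 2*S²)
l(s) = -6*s - 6*s² (l(s) = -3*(s + s + 2*s²) = -3*(2*s + 2*s²) = -6*s - 6*s²)
F(-1269, 2169) + l(u(q)) = 2169 + 6*(-4/9 + (⅑)*(12/19))*(-1 - (-4/9 + (⅑)*(12/19))) = 2169 + 6*(-4/9 + 4/57)*(-1 - (-4/9 + 4/57)) = 2169 + 6*(-64/171)*(-1 - 1*(-64/171)) = 2169 + 6*(-64/171)*(-1 + 64/171) = 2169 + 6*(-64/171)*(-107/171) = 2169 + 13696/9747 = 21154939/9747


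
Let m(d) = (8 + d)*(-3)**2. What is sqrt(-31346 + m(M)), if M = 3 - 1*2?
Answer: 13*I*sqrt(185) ≈ 176.82*I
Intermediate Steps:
M = 1 (M = 3 - 2 = 1)
m(d) = 72 + 9*d (m(d) = (8 + d)*9 = 72 + 9*d)
sqrt(-31346 + m(M)) = sqrt(-31346 + (72 + 9*1)) = sqrt(-31346 + (72 + 9)) = sqrt(-31346 + 81) = sqrt(-31265) = 13*I*sqrt(185)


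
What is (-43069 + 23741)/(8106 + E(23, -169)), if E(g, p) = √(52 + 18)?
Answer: -11190912/4693369 + 9664*√70/32853583 ≈ -2.3819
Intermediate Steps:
E(g, p) = √70
(-43069 + 23741)/(8106 + E(23, -169)) = (-43069 + 23741)/(8106 + √70) = -19328/(8106 + √70)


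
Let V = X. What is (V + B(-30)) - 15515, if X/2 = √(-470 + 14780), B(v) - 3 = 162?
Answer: -15350 + 6*√1590 ≈ -15111.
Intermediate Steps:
B(v) = 165 (B(v) = 3 + 162 = 165)
X = 6*√1590 (X = 2*√(-470 + 14780) = 2*√14310 = 2*(3*√1590) = 6*√1590 ≈ 239.25)
V = 6*√1590 ≈ 239.25
(V + B(-30)) - 15515 = (6*√1590 + 165) - 15515 = (165 + 6*√1590) - 15515 = -15350 + 6*√1590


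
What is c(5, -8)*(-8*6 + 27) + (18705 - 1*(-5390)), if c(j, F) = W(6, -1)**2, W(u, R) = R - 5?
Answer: 23339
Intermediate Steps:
W(u, R) = -5 + R
c(j, F) = 36 (c(j, F) = (-5 - 1)**2 = (-6)**2 = 36)
c(5, -8)*(-8*6 + 27) + (18705 - 1*(-5390)) = 36*(-8*6 + 27) + (18705 - 1*(-5390)) = 36*(-48 + 27) + (18705 + 5390) = 36*(-21) + 24095 = -756 + 24095 = 23339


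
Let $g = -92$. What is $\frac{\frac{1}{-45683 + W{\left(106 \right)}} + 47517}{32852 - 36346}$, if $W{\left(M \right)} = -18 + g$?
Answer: $- \frac{1087972990}{80000371} \approx -13.6$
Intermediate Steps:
$W{\left(M \right)} = -110$ ($W{\left(M \right)} = -18 - 92 = -110$)
$\frac{\frac{1}{-45683 + W{\left(106 \right)}} + 47517}{32852 - 36346} = \frac{\frac{1}{-45683 - 110} + 47517}{32852 - 36346} = \frac{\frac{1}{-45793} + 47517}{-3494} = \left(- \frac{1}{45793} + 47517\right) \left(- \frac{1}{3494}\right) = \frac{2175945980}{45793} \left(- \frac{1}{3494}\right) = - \frac{1087972990}{80000371}$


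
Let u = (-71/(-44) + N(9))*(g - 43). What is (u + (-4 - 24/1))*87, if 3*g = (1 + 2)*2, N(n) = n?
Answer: -1772973/44 ≈ -40295.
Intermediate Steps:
g = 2 (g = ((1 + 2)*2)/3 = (3*2)/3 = (1/3)*6 = 2)
u = -19147/44 (u = (-71/(-44) + 9)*(2 - 43) = (-71*(-1/44) + 9)*(-41) = (71/44 + 9)*(-41) = (467/44)*(-41) = -19147/44 ≈ -435.16)
(u + (-4 - 24/1))*87 = (-19147/44 + (-4 - 24/1))*87 = (-19147/44 + (-4 - 24))*87 = (-19147/44 - 28)*87 = -20379/44*87 = -1772973/44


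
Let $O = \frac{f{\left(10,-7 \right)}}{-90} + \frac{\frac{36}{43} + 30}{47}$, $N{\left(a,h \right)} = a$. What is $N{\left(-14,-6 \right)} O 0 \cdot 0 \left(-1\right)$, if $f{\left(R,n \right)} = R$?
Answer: $0$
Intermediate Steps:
$O = \frac{9913}{18189}$ ($O = \frac{10}{-90} + \frac{\frac{36}{43} + 30}{47} = 10 \left(- \frac{1}{90}\right) + \left(36 \cdot \frac{1}{43} + 30\right) \frac{1}{47} = - \frac{1}{9} + \left(\frac{36}{43} + 30\right) \frac{1}{47} = - \frac{1}{9} + \frac{1326}{43} \cdot \frac{1}{47} = - \frac{1}{9} + \frac{1326}{2021} = \frac{9913}{18189} \approx 0.545$)
$N{\left(-14,-6 \right)} O 0 \cdot 0 \left(-1\right) = \left(-14\right) \frac{9913}{18189} \cdot 0 \cdot 0 \left(-1\right) = - \frac{138782 \cdot 0 \left(-1\right)}{18189} = \left(- \frac{138782}{18189}\right) 0 = 0$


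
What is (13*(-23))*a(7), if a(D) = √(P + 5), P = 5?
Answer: -299*√10 ≈ -945.52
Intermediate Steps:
a(D) = √10 (a(D) = √(5 + 5) = √10)
(13*(-23))*a(7) = (13*(-23))*√10 = -299*√10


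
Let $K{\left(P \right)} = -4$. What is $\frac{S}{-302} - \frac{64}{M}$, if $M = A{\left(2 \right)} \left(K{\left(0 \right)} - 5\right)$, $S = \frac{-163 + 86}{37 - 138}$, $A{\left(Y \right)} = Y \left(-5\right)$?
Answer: $- \frac{979529}{1372590} \approx -0.71364$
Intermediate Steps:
$A{\left(Y \right)} = - 5 Y$
$S = \frac{77}{101}$ ($S = - \frac{77}{-101} = \left(-77\right) \left(- \frac{1}{101}\right) = \frac{77}{101} \approx 0.76238$)
$M = 90$ ($M = \left(-5\right) 2 \left(-4 - 5\right) = \left(-10\right) \left(-9\right) = 90$)
$\frac{S}{-302} - \frac{64}{M} = \frac{77}{101 \left(-302\right)} - \frac{64}{90} = \frac{77}{101} \left(- \frac{1}{302}\right) - \frac{32}{45} = - \frac{77}{30502} - \frac{32}{45} = - \frac{979529}{1372590}$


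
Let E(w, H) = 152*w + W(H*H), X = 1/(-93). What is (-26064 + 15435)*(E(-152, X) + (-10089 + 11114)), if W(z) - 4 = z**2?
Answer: 1950214603059394/8311689 ≈ 2.3464e+8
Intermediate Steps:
W(z) = 4 + z**2
X = -1/93 ≈ -0.010753
E(w, H) = 4 + H**4 + 152*w (E(w, H) = 152*w + (4 + (H*H)**2) = 152*w + (4 + (H**2)**2) = 152*w + (4 + H**4) = 4 + H**4 + 152*w)
(-26064 + 15435)*(E(-152, X) + (-10089 + 11114)) = (-26064 + 15435)*((4 + (-1/93)**4 + 152*(-152)) + (-10089 + 11114)) = -10629*((4 + 1/74805201 - 23104) + 1025) = -10629*(-1728000143099/74805201 + 1025) = -10629*(-1651324812074/74805201) = 1950214603059394/8311689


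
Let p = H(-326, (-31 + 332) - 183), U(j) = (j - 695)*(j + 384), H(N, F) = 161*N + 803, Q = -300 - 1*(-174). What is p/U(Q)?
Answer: 51683/211818 ≈ 0.24400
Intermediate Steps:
Q = -126 (Q = -300 + 174 = -126)
H(N, F) = 803 + 161*N
U(j) = (-695 + j)*(384 + j)
p = -51683 (p = 803 + 161*(-326) = 803 - 52486 = -51683)
p/U(Q) = -51683/(-266880 + (-126)² - 311*(-126)) = -51683/(-266880 + 15876 + 39186) = -51683/(-211818) = -51683*(-1/211818) = 51683/211818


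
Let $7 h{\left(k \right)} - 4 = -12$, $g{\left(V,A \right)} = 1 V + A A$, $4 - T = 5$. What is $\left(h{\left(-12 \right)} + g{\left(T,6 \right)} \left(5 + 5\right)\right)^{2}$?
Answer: $\frac{5963364}{49} \approx 1.217 \cdot 10^{5}$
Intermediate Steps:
$T = -1$ ($T = 4 - 5 = -1$)
$g{\left(V,A \right)} = V + A^{2}$
$h{\left(k \right)} = - \frac{8}{7}$ ($h{\left(k \right)} = \frac{4}{7} + \frac{1}{7} \left(-12\right) = \frac{4}{7} - \frac{12}{7} = - \frac{8}{7}$)
$\left(h{\left(-12 \right)} + g{\left(T,6 \right)} \left(5 + 5\right)\right)^{2} = \left(- \frac{8}{7} + \left(-1 + 6^{2}\right) \left(5 + 5\right)\right)^{2} = \left(- \frac{8}{7} + \left(-1 + 36\right) 10\right)^{2} = \left(- \frac{8}{7} + 35 \cdot 10\right)^{2} = \left(- \frac{8}{7} + 350\right)^{2} = \left(\frac{2442}{7}\right)^{2} = \frac{5963364}{49}$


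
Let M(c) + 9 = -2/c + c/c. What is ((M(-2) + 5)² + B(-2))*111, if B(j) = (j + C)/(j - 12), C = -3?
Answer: 6771/14 ≈ 483.64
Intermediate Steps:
B(j) = (-3 + j)/(-12 + j) (B(j) = (j - 3)/(j - 12) = (-3 + j)/(-12 + j))
M(c) = -8 - 2/c (M(c) = -9 + (-2/c + c/c) = -9 + (-2/c + 1) = -9 + (1 - 2/c) = -8 - 2/c)
((M(-2) + 5)² + B(-2))*111 = (((-8 - 2/(-2)) + 5)² + (-3 - 2)/(-12 - 2))*111 = (((-8 - 2*(-½)) + 5)² - 5/(-14))*111 = (((-8 + 1) + 5)² - 1/14*(-5))*111 = ((-7 + 5)² + 5/14)*111 = ((-2)² + 5/14)*111 = (4 + 5/14)*111 = (61/14)*111 = 6771/14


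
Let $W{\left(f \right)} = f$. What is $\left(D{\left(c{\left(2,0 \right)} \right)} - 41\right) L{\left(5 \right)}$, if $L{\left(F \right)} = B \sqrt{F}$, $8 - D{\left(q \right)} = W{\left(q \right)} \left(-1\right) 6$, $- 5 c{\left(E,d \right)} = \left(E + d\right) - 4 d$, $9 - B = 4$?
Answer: $- 177 \sqrt{5} \approx -395.78$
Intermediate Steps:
$B = 5$ ($B = 9 - 4 = 5$)
$c{\left(E,d \right)} = - \frac{E}{5} + \frac{3 d}{5}$ ($c{\left(E,d \right)} = - \frac{\left(E + d\right) - 4 d}{5} = - \frac{E - 3 d}{5} = - \frac{E}{5} + \frac{3 d}{5}$)
$D{\left(q \right)} = 8 + 6 q$ ($D{\left(q \right)} = 8 - q \left(-1\right) 6 = 8 - - q 6 = 8 - - 6 q = 8 + 6 q$)
$L{\left(F \right)} = 5 \sqrt{F}$
$\left(D{\left(c{\left(2,0 \right)} \right)} - 41\right) L{\left(5 \right)} = \left(\left(8 + 6 \left(\left(- \frac{1}{5}\right) 2 + \frac{3}{5} \cdot 0\right)\right) - 41\right) 5 \sqrt{5} = \left(\left(8 + 6 \left(- \frac{2}{5} + 0\right)\right) - 41\right) 5 \sqrt{5} = \left(\left(8 + 6 \left(- \frac{2}{5}\right)\right) - 41\right) 5 \sqrt{5} = \left(\left(8 - \frac{12}{5}\right) - 41\right) 5 \sqrt{5} = \left(\frac{28}{5} - 41\right) 5 \sqrt{5} = - \frac{177 \cdot 5 \sqrt{5}}{5} = - 177 \sqrt{5}$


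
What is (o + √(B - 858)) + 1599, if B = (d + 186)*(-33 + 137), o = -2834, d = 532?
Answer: -1235 + √73814 ≈ -963.31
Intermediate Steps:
B = 74672 (B = (532 + 186)*(-33 + 137) = 718*104 = 74672)
(o + √(B - 858)) + 1599 = (-2834 + √(74672 - 858)) + 1599 = (-2834 + √73814) + 1599 = -1235 + √73814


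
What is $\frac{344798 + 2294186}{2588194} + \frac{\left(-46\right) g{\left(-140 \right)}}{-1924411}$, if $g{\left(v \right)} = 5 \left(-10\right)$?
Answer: $\frac{2536268496112}{2490374501867} \approx 1.0184$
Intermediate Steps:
$g{\left(v \right)} = -50$
$\frac{344798 + 2294186}{2588194} + \frac{\left(-46\right) g{\left(-140 \right)}}{-1924411} = \frac{344798 + 2294186}{2588194} + \frac{\left(-46\right) \left(-50\right)}{-1924411} = 2638984 \cdot \frac{1}{2588194} + 2300 \left(- \frac{1}{1924411}\right) = \frac{1319492}{1294097} - \frac{2300}{1924411} = \frac{2536268496112}{2490374501867}$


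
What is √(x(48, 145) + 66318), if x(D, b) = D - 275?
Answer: √66091 ≈ 257.08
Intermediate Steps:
x(D, b) = -275 + D
√(x(48, 145) + 66318) = √((-275 + 48) + 66318) = √(-227 + 66318) = √66091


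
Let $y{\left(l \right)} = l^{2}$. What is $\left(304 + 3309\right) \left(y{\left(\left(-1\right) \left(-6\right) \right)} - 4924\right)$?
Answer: $-17660344$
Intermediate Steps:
$\left(304 + 3309\right) \left(y{\left(\left(-1\right) \left(-6\right) \right)} - 4924\right) = \left(304 + 3309\right) \left(\left(\left(-1\right) \left(-6\right)\right)^{2} - 4924\right) = 3613 \left(6^{2} - 4924\right) = 3613 \left(36 - 4924\right) = 3613 \left(-4888\right) = -17660344$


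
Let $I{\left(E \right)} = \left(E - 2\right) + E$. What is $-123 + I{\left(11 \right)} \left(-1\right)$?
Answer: $-143$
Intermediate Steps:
$I{\left(E \right)} = -2 + 2 E$ ($I{\left(E \right)} = \left(-2 + E\right) + E = -2 + 2 E$)
$-123 + I{\left(11 \right)} \left(-1\right) = -123 + \left(-2 + 2 \cdot 11\right) \left(-1\right) = -123 + \left(-2 + 22\right) \left(-1\right) = -123 + 20 \left(-1\right) = -123 - 20 = -143$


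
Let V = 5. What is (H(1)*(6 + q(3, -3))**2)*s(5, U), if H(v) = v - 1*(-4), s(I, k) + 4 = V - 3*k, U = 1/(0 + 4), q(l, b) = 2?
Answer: 80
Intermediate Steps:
U = 1/4 ≈ 0.25000
s(I, k) = 1 - 3*k (s(I, k) = -4 + (5 - 3*k) = 1 - 3*k)
H(v) = 4 + v (H(v) = v + 4 = 4 + v)
(H(1)*(6 + q(3, -3))**2)*s(5, U) = ((4 + 1)*(6 + 2)**2)*(1 - 3*1/4) = (5*8**2)*(1 - 3/4) = (5*64)*(1/4) = 320*(1/4) = 80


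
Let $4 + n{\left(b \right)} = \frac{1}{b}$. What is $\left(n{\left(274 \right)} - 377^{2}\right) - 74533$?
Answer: $- \frac{59366483}{274} \approx -2.1667 \cdot 10^{5}$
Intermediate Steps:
$n{\left(b \right)} = -4 + \frac{1}{b}$
$\left(n{\left(274 \right)} - 377^{2}\right) - 74533 = \left(\left(-4 + \frac{1}{274}\right) - 377^{2}\right) - 74533 = \left(\left(-4 + \frac{1}{274}\right) - 142129\right) - 74533 = \left(- \frac{1095}{274} - 142129\right) - 74533 = - \frac{38944441}{274} - 74533 = - \frac{59366483}{274}$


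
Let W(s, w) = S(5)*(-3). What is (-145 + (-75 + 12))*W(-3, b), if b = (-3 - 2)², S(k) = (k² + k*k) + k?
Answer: 34320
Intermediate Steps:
S(k) = k + 2*k² (S(k) = (k² + k²) + k = 2*k² + k = k + 2*k²)
b = 25 (b = (-5)² = 25)
W(s, w) = -165 (W(s, w) = (5*(1 + 2*5))*(-3) = (5*(1 + 10))*(-3) = (5*11)*(-3) = 55*(-3) = -165)
(-145 + (-75 + 12))*W(-3, b) = (-145 + (-75 + 12))*(-165) = (-145 - 63)*(-165) = -208*(-165) = 34320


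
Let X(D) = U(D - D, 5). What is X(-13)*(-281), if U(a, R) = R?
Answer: -1405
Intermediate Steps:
X(D) = 5
X(-13)*(-281) = 5*(-281) = -1405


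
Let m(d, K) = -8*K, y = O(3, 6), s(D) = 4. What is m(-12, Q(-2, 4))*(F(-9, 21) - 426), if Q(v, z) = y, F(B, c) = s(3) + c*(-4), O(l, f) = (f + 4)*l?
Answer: 121440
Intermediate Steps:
O(l, f) = l*(4 + f) (O(l, f) = (4 + f)*l = l*(4 + f))
y = 30 (y = 3*(4 + 6) = 3*10 = 30)
F(B, c) = 4 - 4*c (F(B, c) = 4 + c*(-4) = 4 - 4*c)
Q(v, z) = 30
m(-12, Q(-2, 4))*(F(-9, 21) - 426) = (-8*30)*((4 - 4*21) - 426) = -240*((4 - 84) - 426) = -240*(-80 - 426) = -240*(-506) = 121440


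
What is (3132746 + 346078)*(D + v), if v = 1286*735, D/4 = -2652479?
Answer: -33621811185744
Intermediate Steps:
D = -10609916 (D = 4*(-2652479) = -10609916)
v = 945210
(3132746 + 346078)*(D + v) = (3132746 + 346078)*(-10609916 + 945210) = 3478824*(-9664706) = -33621811185744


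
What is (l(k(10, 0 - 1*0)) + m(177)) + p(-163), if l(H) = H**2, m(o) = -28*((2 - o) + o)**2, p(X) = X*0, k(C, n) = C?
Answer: -12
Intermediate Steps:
p(X) = 0
m(o) = -112 (m(o) = -28*2**2 = -28*4 = -112)
(l(k(10, 0 - 1*0)) + m(177)) + p(-163) = (10**2 - 112) + 0 = (100 - 112) + 0 = -12 + 0 = -12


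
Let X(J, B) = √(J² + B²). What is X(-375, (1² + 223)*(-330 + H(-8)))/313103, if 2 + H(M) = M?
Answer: 5*√232019449/313103 ≈ 0.24325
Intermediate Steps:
H(M) = -2 + M
X(J, B) = √(B² + J²)
X(-375, (1² + 223)*(-330 + H(-8)))/313103 = √(((1² + 223)*(-330 + (-2 - 8)))² + (-375)²)/313103 = √(((1 + 223)*(-330 - 10))² + 140625)*(1/313103) = √((224*(-340))² + 140625)*(1/313103) = √((-76160)² + 140625)*(1/313103) = √(5800345600 + 140625)*(1/313103) = √5800486225*(1/313103) = (5*√232019449)*(1/313103) = 5*√232019449/313103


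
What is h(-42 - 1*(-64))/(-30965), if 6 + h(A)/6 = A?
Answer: -96/30965 ≈ -0.0031003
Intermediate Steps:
h(A) = -36 + 6*A
h(-42 - 1*(-64))/(-30965) = (-36 + 6*(-42 - 1*(-64)))/(-30965) = (-36 + 6*(-42 + 64))*(-1/30965) = (-36 + 6*22)*(-1/30965) = (-36 + 132)*(-1/30965) = 96*(-1/30965) = -96/30965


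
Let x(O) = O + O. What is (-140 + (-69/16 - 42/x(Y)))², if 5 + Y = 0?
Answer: 125641681/6400 ≈ 19632.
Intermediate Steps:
Y = -5 (Y = -5 + 0 = -5)
x(O) = 2*O
(-140 + (-69/16 - 42/x(Y)))² = (-140 + (-69/16 - 42/(2*(-5))))² = (-140 + (-69*1/16 - 42/(-10)))² = (-140 + (-69/16 - 42*(-⅒)))² = (-140 + (-69/16 + 21/5))² = (-140 - 9/80)² = (-11209/80)² = 125641681/6400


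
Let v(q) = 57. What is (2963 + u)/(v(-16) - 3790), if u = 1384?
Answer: -4347/3733 ≈ -1.1645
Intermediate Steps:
(2963 + u)/(v(-16) - 3790) = (2963 + 1384)/(57 - 3790) = 4347/(-3733) = 4347*(-1/3733) = -4347/3733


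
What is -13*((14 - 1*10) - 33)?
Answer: 377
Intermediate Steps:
-13*((14 - 1*10) - 33) = -13*((14 - 10) - 33) = -13*(4 - 33) = -13*(-29) = 377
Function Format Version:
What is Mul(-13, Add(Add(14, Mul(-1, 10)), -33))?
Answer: 377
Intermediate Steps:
Mul(-13, Add(Add(14, Mul(-1, 10)), -33)) = Mul(-13, Add(Add(14, -10), -33)) = Mul(-13, Add(4, -33)) = Mul(-13, -29) = 377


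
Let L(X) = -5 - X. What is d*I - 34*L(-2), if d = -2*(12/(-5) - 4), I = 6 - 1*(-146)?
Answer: 10238/5 ≈ 2047.6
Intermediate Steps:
I = 152 (I = 6 + 146 = 152)
d = 64/5 (d = -2*(12*(-⅕) - 4) = -2*(-12/5 - 4) = -2*(-32/5) = 64/5 ≈ 12.800)
d*I - 34*L(-2) = (64/5)*152 - 34*(-5 - 1*(-2)) = 9728/5 - 34*(-5 + 2) = 9728/5 - 34*(-3) = 9728/5 + 102 = 10238/5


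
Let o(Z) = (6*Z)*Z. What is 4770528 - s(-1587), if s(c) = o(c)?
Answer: -10340886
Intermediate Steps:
o(Z) = 6*Z**2
s(c) = 6*c**2
4770528 - s(-1587) = 4770528 - 6*(-1587)**2 = 4770528 - 6*2518569 = 4770528 - 1*15111414 = 4770528 - 15111414 = -10340886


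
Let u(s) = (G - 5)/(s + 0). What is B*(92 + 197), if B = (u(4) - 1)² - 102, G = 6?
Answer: -469047/16 ≈ -29315.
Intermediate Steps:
u(s) = 1/s (u(s) = (6 - 5)/(s + 0) = 1/s)
B = -1623/16 (B = (1/4 - 1)² - 102 = (¼ - 1)² - 102 = (-¾)² - 102 = 9/16 - 102 = -1623/16 ≈ -101.44)
B*(92 + 197) = -1623*(92 + 197)/16 = -1623/16*289 = -469047/16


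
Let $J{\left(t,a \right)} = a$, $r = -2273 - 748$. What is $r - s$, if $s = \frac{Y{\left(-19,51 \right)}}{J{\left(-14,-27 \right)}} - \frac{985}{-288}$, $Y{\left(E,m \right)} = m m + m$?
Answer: $- \frac{280915}{96} \approx -2926.2$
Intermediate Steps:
$r = -3021$ ($r = -2273 - 748 = -3021$)
$Y{\left(E,m \right)} = m + m^{2}$ ($Y{\left(E,m \right)} = m^{2} + m = m + m^{2}$)
$s = - \frac{9101}{96}$ ($s = \frac{51 \left(1 + 51\right)}{-27} - \frac{985}{-288} = 51 \cdot 52 \left(- \frac{1}{27}\right) - - \frac{985}{288} = 2652 \left(- \frac{1}{27}\right) + \frac{985}{288} = - \frac{884}{9} + \frac{985}{288} = - \frac{9101}{96} \approx -94.802$)
$r - s = -3021 - - \frac{9101}{96} = -3021 + \frac{9101}{96} = - \frac{280915}{96}$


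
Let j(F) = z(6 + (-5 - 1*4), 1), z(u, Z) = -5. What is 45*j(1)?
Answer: -225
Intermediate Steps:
j(F) = -5
45*j(1) = 45*(-5) = -225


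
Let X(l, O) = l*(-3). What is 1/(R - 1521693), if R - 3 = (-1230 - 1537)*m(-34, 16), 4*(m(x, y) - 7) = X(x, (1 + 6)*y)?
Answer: -2/3223235 ≈ -6.2049e-7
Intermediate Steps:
X(l, O) = -3*l
m(x, y) = 7 - 3*x/4 (m(x, y) = 7 + (-3*x)/4 = 7 - 3*x/4)
R = -179849/2 (R = 3 + (-1230 - 1537)*(7 - ¾*(-34)) = 3 - 2767*(7 + 51/2) = 3 - 2767*65/2 = 3 - 179855/2 = -179849/2 ≈ -89925.)
1/(R - 1521693) = 1/(-179849/2 - 1521693) = 1/(-3223235/2) = -2/3223235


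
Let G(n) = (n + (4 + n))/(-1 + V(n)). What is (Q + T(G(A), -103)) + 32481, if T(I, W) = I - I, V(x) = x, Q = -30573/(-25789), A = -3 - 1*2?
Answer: 837683082/25789 ≈ 32482.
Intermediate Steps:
A = -5 (A = -3 - 2 = -5)
Q = 30573/25789 (Q = -30573*(-1/25789) = 30573/25789 ≈ 1.1855)
G(n) = (4 + 2*n)/(-1 + n) (G(n) = (n + (4 + n))/(-1 + n) = (4 + 2*n)/(-1 + n))
T(I, W) = 0
(Q + T(G(A), -103)) + 32481 = (30573/25789 + 0) + 32481 = 30573/25789 + 32481 = 837683082/25789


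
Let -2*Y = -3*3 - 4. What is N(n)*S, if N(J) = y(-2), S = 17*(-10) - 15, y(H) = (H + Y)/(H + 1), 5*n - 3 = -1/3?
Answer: 1665/2 ≈ 832.50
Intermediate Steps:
Y = 13/2 (Y = -(-3*3 - 4)/2 = -(-9 - 4)/2 = -½*(-13) = 13/2 ≈ 6.5000)
n = 8/15 (n = ⅗ + (-1/3)/5 = ⅗ + (-1*⅓)/5 = ⅗ + (⅕)*(-⅓) = ⅗ - 1/15 = 8/15 ≈ 0.53333)
y(H) = (13/2 + H)/(1 + H) (y(H) = (H + 13/2)/(H + 1) = (13/2 + H)/(1 + H))
S = -185 (S = -170 - 15 = -185)
N(J) = -9/2 (N(J) = (13/2 - 2)/(1 - 2) = (9/2)/(-1) = -1*9/2 = -9/2)
N(n)*S = -9/2*(-185) = 1665/2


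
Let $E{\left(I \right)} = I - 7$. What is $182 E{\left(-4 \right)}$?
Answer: $-2002$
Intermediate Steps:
$E{\left(I \right)} = -7 + I$
$182 E{\left(-4 \right)} = 182 \left(-7 - 4\right) = 182 \left(-11\right) = -2002$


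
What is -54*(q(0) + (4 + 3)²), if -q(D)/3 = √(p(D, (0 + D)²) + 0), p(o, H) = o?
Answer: -2646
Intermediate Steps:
q(D) = -3*√D (q(D) = -3*√(D + 0) = -3*√D)
-54*(q(0) + (4 + 3)²) = -54*(-3*√0 + (4 + 3)²) = -54*(-3*0 + 7²) = -54*(0 + 49) = -54*49 = -2646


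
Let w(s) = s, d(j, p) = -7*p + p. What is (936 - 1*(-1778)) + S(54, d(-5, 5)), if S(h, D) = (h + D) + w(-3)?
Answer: 2735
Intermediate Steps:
d(j, p) = -6*p
S(h, D) = -3 + D + h (S(h, D) = (h + D) - 3 = (D + h) - 3 = -3 + D + h)
(936 - 1*(-1778)) + S(54, d(-5, 5)) = (936 - 1*(-1778)) + (-3 - 6*5 + 54) = (936 + 1778) + (-3 - 30 + 54) = 2714 + 21 = 2735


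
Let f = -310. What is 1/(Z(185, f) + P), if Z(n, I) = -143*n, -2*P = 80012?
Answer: -1/66461 ≈ -1.5046e-5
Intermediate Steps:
P = -40006 (P = -½*80012 = -40006)
1/(Z(185, f) + P) = 1/(-143*185 - 40006) = 1/(-26455 - 40006) = 1/(-66461) = -1/66461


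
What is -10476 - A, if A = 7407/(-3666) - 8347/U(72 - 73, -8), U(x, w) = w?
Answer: -56296829/4888 ≈ -11517.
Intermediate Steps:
A = 5090141/4888 (A = 7407/(-3666) - 8347/(-8) = 7407*(-1/3666) - 8347*(-⅛) = -2469/1222 + 8347/8 = 5090141/4888 ≈ 1041.4)
-10476 - A = -10476 - 1*5090141/4888 = -10476 - 5090141/4888 = -56296829/4888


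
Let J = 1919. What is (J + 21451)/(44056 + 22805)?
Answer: 410/1173 ≈ 0.34953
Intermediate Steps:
(J + 21451)/(44056 + 22805) = (1919 + 21451)/(44056 + 22805) = 23370/66861 = 23370*(1/66861) = 410/1173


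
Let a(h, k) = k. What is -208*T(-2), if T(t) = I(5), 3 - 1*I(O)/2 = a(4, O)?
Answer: 832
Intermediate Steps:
I(O) = 6 - 2*O
T(t) = -4 (T(t) = 6 - 2*5 = 6 - 10 = -4)
-208*T(-2) = -208*(-4) = 832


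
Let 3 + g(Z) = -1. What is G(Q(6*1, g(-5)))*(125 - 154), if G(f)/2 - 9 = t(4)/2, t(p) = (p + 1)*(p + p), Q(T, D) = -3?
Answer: -1682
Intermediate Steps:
g(Z) = -4 (g(Z) = -3 - 1 = -4)
t(p) = 2*p*(1 + p) (t(p) = (1 + p)*(2*p) = 2*p*(1 + p))
G(f) = 58 (G(f) = 18 + 2*((2*4*(1 + 4))/2) = 18 + 2*((2*4*5)*(1/2)) = 18 + 2*(40*(1/2)) = 18 + 2*20 = 18 + 40 = 58)
G(Q(6*1, g(-5)))*(125 - 154) = 58*(125 - 154) = 58*(-29) = -1682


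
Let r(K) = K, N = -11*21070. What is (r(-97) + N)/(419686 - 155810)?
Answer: -231867/263876 ≈ -0.87870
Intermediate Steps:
N = -231770
(r(-97) + N)/(419686 - 155810) = (-97 - 231770)/(419686 - 155810) = -231867/263876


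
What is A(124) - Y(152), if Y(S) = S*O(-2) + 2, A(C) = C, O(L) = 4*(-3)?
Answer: 1946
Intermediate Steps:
O(L) = -12
Y(S) = 2 - 12*S (Y(S) = S*(-12) + 2 = -12*S + 2 = 2 - 12*S)
A(124) - Y(152) = 124 - (2 - 12*152) = 124 - (2 - 1824) = 124 - 1*(-1822) = 124 + 1822 = 1946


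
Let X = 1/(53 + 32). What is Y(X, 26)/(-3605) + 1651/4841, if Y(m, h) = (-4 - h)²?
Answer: 3097/33887 ≈ 0.091392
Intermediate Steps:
X = 1/85 ≈ 0.011765
Y(X, 26)/(-3605) + 1651/4841 = (4 + 26)²/(-3605) + 1651/4841 = 30²*(-1/3605) + 1651*(1/4841) = 900*(-1/3605) + 1651/4841 = -180/721 + 1651/4841 = 3097/33887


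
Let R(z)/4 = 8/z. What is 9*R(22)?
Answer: 144/11 ≈ 13.091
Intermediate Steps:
R(z) = 32/z (R(z) = 4*(8/z) = 32/z)
9*R(22) = 9*(32/22) = 9*(32*(1/22)) = 9*(16/11) = 144/11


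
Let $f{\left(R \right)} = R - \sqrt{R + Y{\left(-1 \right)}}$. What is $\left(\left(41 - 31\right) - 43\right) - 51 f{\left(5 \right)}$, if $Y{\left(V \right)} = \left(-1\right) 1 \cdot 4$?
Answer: $-237$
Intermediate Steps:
$Y{\left(V \right)} = -4$ ($Y{\left(V \right)} = \left(-1\right) 4 = -4$)
$f{\left(R \right)} = R - \sqrt{-4 + R}$ ($f{\left(R \right)} = R - \sqrt{R - 4} = R - \sqrt{-4 + R}$)
$\left(\left(41 - 31\right) - 43\right) - 51 f{\left(5 \right)} = \left(\left(41 - 31\right) - 43\right) - 51 \left(5 - \sqrt{-4 + 5}\right) = \left(10 - 43\right) - 51 \left(5 - \sqrt{1}\right) = -33 - 51 \left(5 - 1\right) = -33 - 204 = -237$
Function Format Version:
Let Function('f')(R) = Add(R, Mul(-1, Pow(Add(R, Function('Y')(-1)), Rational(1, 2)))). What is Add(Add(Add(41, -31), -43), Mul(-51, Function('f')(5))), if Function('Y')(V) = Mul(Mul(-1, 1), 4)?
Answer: -237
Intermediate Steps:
Function('Y')(V) = -4 (Function('Y')(V) = Mul(-1, 4) = -4)
Function('f')(R) = Add(R, Mul(-1, Pow(Add(-4, R), Rational(1, 2)))) (Function('f')(R) = Add(R, Mul(-1, Pow(Add(R, -4), Rational(1, 2)))) = Add(R, Mul(-1, Pow(Add(-4, R), Rational(1, 2)))))
Add(Add(Add(41, -31), -43), Mul(-51, Function('f')(5))) = Add(Add(Add(41, -31), -43), Mul(-51, Add(5, Mul(-1, Pow(Add(-4, 5), Rational(1, 2)))))) = Add(Add(10, -43), Mul(-51, Add(5, Mul(-1, Pow(1, Rational(1, 2)))))) = Add(-33, Mul(-51, Add(5, Mul(-1, 1)))) = Add(-33, Mul(-51, Add(5, -1))) = Add(-33, Mul(-51, 4)) = Add(-33, -204) = -237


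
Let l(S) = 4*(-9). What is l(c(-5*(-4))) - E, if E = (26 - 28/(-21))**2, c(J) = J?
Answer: -7048/9 ≈ -783.11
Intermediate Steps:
l(S) = -36
E = 6724/9 (E = (26 - 28*(-1/21))**2 = (26 + 4/3)**2 = (82/3)**2 = 6724/9 ≈ 747.11)
l(c(-5*(-4))) - E = -36 - 1*6724/9 = -36 - 6724/9 = -7048/9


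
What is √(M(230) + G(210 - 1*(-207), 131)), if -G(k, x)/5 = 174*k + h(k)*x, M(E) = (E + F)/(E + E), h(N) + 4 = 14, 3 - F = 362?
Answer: I*√19538100835/230 ≈ 607.73*I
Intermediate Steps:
F = -359 (F = 3 - 1*362 = 3 - 362 = -359)
h(N) = 10 (h(N) = -4 + 14 = 10)
M(E) = (-359 + E)/(2*E) (M(E) = (E - 359)/(E + E) = (-359 + E)/((2*E)) = (-359 + E)*(1/(2*E)) = (-359 + E)/(2*E))
G(k, x) = -870*k - 50*x (G(k, x) = -5*(174*k + 10*x) = -5*(10*x + 174*k) = -870*k - 50*x)
√(M(230) + G(210 - 1*(-207), 131)) = √((½)*(-359 + 230)/230 + (-870*(210 - 1*(-207)) - 50*131)) = √((½)*(1/230)*(-129) + (-870*(210 + 207) - 6550)) = √(-129/460 + (-870*417 - 6550)) = √(-129/460 + (-362790 - 6550)) = √(-129/460 - 369340) = √(-169896529/460) = I*√19538100835/230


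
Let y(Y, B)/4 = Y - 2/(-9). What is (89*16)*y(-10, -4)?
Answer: -501248/9 ≈ -55694.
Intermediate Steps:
y(Y, B) = 8/9 + 4*Y (y(Y, B) = 4*(Y - 2/(-9)) = 4*(Y - 2*(-⅑)) = 4*(Y + 2/9) = 4*(2/9 + Y) = 8/9 + 4*Y)
(89*16)*y(-10, -4) = (89*16)*(8/9 + 4*(-10)) = 1424*(8/9 - 40) = 1424*(-352/9) = -501248/9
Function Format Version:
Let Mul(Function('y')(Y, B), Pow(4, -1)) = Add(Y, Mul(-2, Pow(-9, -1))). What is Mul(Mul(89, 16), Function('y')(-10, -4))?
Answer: Rational(-501248, 9) ≈ -55694.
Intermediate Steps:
Function('y')(Y, B) = Add(Rational(8, 9), Mul(4, Y)) (Function('y')(Y, B) = Mul(4, Add(Y, Mul(-2, Pow(-9, -1)))) = Mul(4, Add(Y, Mul(-2, Rational(-1, 9)))) = Mul(4, Add(Y, Rational(2, 9))) = Mul(4, Add(Rational(2, 9), Y)) = Add(Rational(8, 9), Mul(4, Y)))
Mul(Mul(89, 16), Function('y')(-10, -4)) = Mul(Mul(89, 16), Add(Rational(8, 9), Mul(4, -10))) = Mul(1424, Add(Rational(8, 9), -40)) = Mul(1424, Rational(-352, 9)) = Rational(-501248, 9)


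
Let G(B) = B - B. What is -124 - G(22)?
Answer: -124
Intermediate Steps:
G(B) = 0
-124 - G(22) = -124 - 1*0 = -124 + 0 = -124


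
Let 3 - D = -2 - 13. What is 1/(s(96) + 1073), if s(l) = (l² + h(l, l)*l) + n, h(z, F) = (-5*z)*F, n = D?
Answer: -1/4413373 ≈ -2.2658e-7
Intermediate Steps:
D = 18 (D = 3 - (-2 - 13) = 3 - 1*(-15) = 3 + 15 = 18)
n = 18
h(z, F) = -5*F*z
s(l) = 18 + l² - 5*l³ (s(l) = (l² + (-5*l*l)*l) + 18 = (l² + (-5*l²)*l) + 18 = (l² - 5*l³) + 18 = 18 + l² - 5*l³)
1/(s(96) + 1073) = 1/((18 + 96² - 5*96³) + 1073) = 1/((18 + 9216 - 5*884736) + 1073) = 1/((18 + 9216 - 4423680) + 1073) = 1/(-4414446 + 1073) = 1/(-4413373) = -1/4413373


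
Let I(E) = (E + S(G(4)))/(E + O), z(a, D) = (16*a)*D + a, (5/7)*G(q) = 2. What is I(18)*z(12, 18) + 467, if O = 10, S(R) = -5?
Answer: 14540/7 ≈ 2077.1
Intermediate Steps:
G(q) = 14/5 (G(q) = (7/5)*2 = 14/5)
z(a, D) = a + 16*D*a (z(a, D) = 16*D*a + a = a + 16*D*a)
I(E) = (-5 + E)/(10 + E) (I(E) = (E - 5)/(E + 10) = (-5 + E)/(10 + E))
I(18)*z(12, 18) + 467 = ((-5 + 18)/(10 + 18))*(12*(1 + 16*18)) + 467 = (13/28)*(12*(1 + 288)) + 467 = ((1/28)*13)*(12*289) + 467 = (13/28)*3468 + 467 = 11271/7 + 467 = 14540/7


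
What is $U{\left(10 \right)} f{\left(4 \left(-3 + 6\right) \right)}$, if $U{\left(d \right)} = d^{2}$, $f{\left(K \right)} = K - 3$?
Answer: $900$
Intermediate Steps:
$f{\left(K \right)} = -3 + K$
$U{\left(10 \right)} f{\left(4 \left(-3 + 6\right) \right)} = 10^{2} \left(-3 + 4 \left(-3 + 6\right)\right) = 100 \left(-3 + 4 \cdot 3\right) = 100 \left(-3 + 12\right) = 100 \cdot 9 = 900$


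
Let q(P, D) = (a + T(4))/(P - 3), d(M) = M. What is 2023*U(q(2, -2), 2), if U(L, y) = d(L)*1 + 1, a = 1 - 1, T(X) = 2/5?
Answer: 6069/5 ≈ 1213.8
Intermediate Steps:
T(X) = 2/5 (T(X) = 2*(1/5) = 2/5)
a = 0
q(P, D) = 2/(5*(-3 + P)) (q(P, D) = (0 + 2/5)/(P - 3) = 2/(5*(-3 + P)))
U(L, y) = 1 + L (U(L, y) = L*1 + 1 = L + 1 = 1 + L)
2023*U(q(2, -2), 2) = 2023*(1 + 2/(5*(-3 + 2))) = 2023*(1 + (2/5)/(-1)) = 2023*(1 + (2/5)*(-1)) = 2023*(1 - 2/5) = 2023*(3/5) = 6069/5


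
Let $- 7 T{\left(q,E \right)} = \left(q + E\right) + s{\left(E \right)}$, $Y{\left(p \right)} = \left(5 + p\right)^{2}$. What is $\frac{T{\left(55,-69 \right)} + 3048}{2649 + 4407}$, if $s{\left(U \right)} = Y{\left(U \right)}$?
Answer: $\frac{8627}{24696} \approx 0.34933$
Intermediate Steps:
$s{\left(U \right)} = \left(5 + U\right)^{2}$
$T{\left(q,E \right)} = - \frac{E}{7} - \frac{q}{7} - \frac{\left(5 + E\right)^{2}}{7}$ ($T{\left(q,E \right)} = - \frac{\left(q + E\right) + \left(5 + E\right)^{2}}{7} = - \frac{\left(E + q\right) + \left(5 + E\right)^{2}}{7} = - \frac{E + q + \left(5 + E\right)^{2}}{7} = - \frac{E}{7} - \frac{q}{7} - \frac{\left(5 + E\right)^{2}}{7}$)
$\frac{T{\left(55,-69 \right)} + 3048}{2649 + 4407} = \frac{\left(\left(- \frac{1}{7}\right) \left(-69\right) - \frac{55}{7} - \frac{\left(5 - 69\right)^{2}}{7}\right) + 3048}{2649 + 4407} = \frac{\left(\frac{69}{7} - \frac{55}{7} - \frac{\left(-64\right)^{2}}{7}\right) + 3048}{7056} = \left(\left(\frac{69}{7} - \frac{55}{7} - \frac{4096}{7}\right) + 3048\right) \frac{1}{7056} = \left(- \frac{4082}{7} + 3048\right) \frac{1}{7056} = \frac{17254}{7} \cdot \frac{1}{7056} = \frac{8627}{24696}$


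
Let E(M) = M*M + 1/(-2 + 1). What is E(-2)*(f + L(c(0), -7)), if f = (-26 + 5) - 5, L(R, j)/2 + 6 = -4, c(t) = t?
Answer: -138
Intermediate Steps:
L(R, j) = -20 (L(R, j) = -12 + 2*(-4) = -12 - 8 = -20)
E(M) = -1 + M**2 (E(M) = M**2 + 1/(-1) = M**2 - 1 = -1 + M**2)
f = -26 (f = -21 - 5 = -26)
E(-2)*(f + L(c(0), -7)) = (-1 + (-2)**2)*(-26 - 20) = (-1 + 4)*(-46) = 3*(-46) = -138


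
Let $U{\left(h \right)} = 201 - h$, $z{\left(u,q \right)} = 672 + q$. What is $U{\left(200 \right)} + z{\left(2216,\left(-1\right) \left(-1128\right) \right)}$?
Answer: $1801$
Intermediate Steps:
$U{\left(200 \right)} + z{\left(2216,\left(-1\right) \left(-1128\right) \right)} = \left(201 - 200\right) + \left(672 - -1128\right) = \left(201 - 200\right) + \left(672 + 1128\right) = 1 + 1800 = 1801$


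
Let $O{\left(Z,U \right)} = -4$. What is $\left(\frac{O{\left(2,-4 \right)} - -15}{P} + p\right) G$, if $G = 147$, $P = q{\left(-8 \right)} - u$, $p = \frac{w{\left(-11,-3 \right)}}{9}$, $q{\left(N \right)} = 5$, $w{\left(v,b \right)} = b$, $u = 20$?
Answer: $- \frac{784}{5} \approx -156.8$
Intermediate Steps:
$p = - \frac{1}{3}$ ($p = - \frac{3}{9} = \left(-3\right) \frac{1}{9} = - \frac{1}{3} \approx -0.33333$)
$P = -15$ ($P = 5 - 20 = -15$)
$\left(\frac{O{\left(2,-4 \right)} - -15}{P} + p\right) G = \left(\frac{-4 - -15}{-15} - \frac{1}{3}\right) 147 = \left(\left(-4 + 15\right) \left(- \frac{1}{15}\right) - \frac{1}{3}\right) 147 = \left(11 \left(- \frac{1}{15}\right) - \frac{1}{3}\right) 147 = \left(- \frac{11}{15} - \frac{1}{3}\right) 147 = \left(- \frac{16}{15}\right) 147 = - \frac{784}{5}$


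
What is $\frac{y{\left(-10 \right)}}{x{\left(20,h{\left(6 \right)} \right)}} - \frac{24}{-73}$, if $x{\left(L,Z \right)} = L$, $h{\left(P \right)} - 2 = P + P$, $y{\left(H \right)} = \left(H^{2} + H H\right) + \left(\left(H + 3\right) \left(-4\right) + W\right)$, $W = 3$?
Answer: $\frac{17343}{1460} \approx 11.879$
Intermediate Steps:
$y{\left(H \right)} = -9 - 4 H + 2 H^{2}$ ($y{\left(H \right)} = \left(H^{2} + H H\right) + \left(\left(H + 3\right) \left(-4\right) + 3\right) = \left(H^{2} + H^{2}\right) + \left(\left(3 + H\right) \left(-4\right) + 3\right) = 2 H^{2} + \left(\left(-12 - 4 H\right) + 3\right) = 2 H^{2} - \left(9 + 4 H\right) = -9 - 4 H + 2 H^{2}$)
$h{\left(P \right)} = 2 + 2 P$ ($h{\left(P \right)} = 2 + \left(P + P\right) = 2 + 2 P$)
$\frac{y{\left(-10 \right)}}{x{\left(20,h{\left(6 \right)} \right)}} - \frac{24}{-73} = \frac{-9 - -40 + 2 \left(-10\right)^{2}}{20} - \frac{24}{-73} = \left(-9 + 40 + 2 \cdot 100\right) \frac{1}{20} - - \frac{24}{73} = \left(-9 + 40 + 200\right) \frac{1}{20} + \frac{24}{73} = 231 \cdot \frac{1}{20} + \frac{24}{73} = \frac{231}{20} + \frac{24}{73} = \frac{17343}{1460}$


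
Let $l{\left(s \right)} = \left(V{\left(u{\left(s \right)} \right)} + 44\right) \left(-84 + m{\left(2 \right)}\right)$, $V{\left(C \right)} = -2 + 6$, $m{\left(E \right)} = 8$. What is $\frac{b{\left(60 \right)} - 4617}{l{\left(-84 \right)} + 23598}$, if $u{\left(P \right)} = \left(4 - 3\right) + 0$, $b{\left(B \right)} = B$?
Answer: $- \frac{217}{950} \approx -0.22842$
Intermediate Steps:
$u{\left(P \right)} = 1$ ($u{\left(P \right)} = 1 + 0 = 1$)
$V{\left(C \right)} = 4$
$l{\left(s \right)} = -3648$ ($l{\left(s \right)} = \left(4 + 44\right) \left(-84 + 8\right) = 48 \left(-76\right) = -3648$)
$\frac{b{\left(60 \right)} - 4617}{l{\left(-84 \right)} + 23598} = \frac{60 - 4617}{-3648 + 23598} = - \frac{4557}{19950} = \left(-4557\right) \frac{1}{19950} = - \frac{217}{950}$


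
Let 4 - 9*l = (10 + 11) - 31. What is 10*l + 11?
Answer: 239/9 ≈ 26.556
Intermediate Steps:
l = 14/9 (l = 4/9 - ((10 + 11) - 31)/9 = 4/9 - (21 - 31)/9 = 4/9 - ⅑*(-10) = 4/9 + 10/9 = 14/9 ≈ 1.5556)
10*l + 11 = 10*(14/9) + 11 = 140/9 + 11 = 239/9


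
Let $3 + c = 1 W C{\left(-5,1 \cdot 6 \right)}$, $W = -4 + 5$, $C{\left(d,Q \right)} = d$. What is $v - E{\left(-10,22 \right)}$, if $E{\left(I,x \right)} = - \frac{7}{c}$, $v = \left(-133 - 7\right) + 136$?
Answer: $- \frac{39}{8} \approx -4.875$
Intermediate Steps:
$W = 1$
$v = -4$ ($v = -140 + 136 = -4$)
$c = -8$ ($c = -3 + 1 \cdot 1 \left(-5\right) = -3 + 1 \left(-5\right) = -3 - 5 = -8$)
$E{\left(I,x \right)} = \frac{7}{8}$ ($E{\left(I,x \right)} = - \frac{7}{-8} = \left(-7\right) \left(- \frac{1}{8}\right) = \frac{7}{8}$)
$v - E{\left(-10,22 \right)} = -4 - \frac{7}{8} = - \frac{39}{8}$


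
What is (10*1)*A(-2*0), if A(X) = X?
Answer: 0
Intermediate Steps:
(10*1)*A(-2*0) = (10*1)*(-2*0) = 10*0 = 0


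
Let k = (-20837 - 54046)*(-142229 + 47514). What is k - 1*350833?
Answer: 7092192512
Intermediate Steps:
k = 7092543345 (k = -74883*(-94715) = 7092543345)
k - 1*350833 = 7092543345 - 1*350833 = 7092543345 - 350833 = 7092192512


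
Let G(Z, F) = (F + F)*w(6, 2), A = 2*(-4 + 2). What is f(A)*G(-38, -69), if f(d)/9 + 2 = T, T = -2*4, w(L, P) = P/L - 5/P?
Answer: -26910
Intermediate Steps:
w(L, P) = -5/P + P/L
A = -4 (A = 2*(-2) = -4)
T = -8
f(d) = -90 (f(d) = -18 + 9*(-8) = -18 - 72 = -90)
G(Z, F) = -13*F/3 (G(Z, F) = (F + F)*(-5/2 + 2/6) = (2*F)*(-5*½ + 2*(⅙)) = (2*F)*(-5/2 + ⅓) = (2*F)*(-13/6) = -13*F/3)
f(A)*G(-38, -69) = -(-390)*(-69) = -90*299 = -26910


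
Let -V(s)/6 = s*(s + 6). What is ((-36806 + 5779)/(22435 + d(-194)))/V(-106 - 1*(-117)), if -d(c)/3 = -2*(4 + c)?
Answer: 31027/23892990 ≈ 0.0012986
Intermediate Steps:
d(c) = 24 + 6*c (d(c) = -(-6)*(4 + c) = -3*(-8 - 2*c) = 24 + 6*c)
V(s) = -6*s*(6 + s) (V(s) = -6*s*(s + 6) = -6*s*(6 + s))
((-36806 + 5779)/(22435 + d(-194)))/V(-106 - 1*(-117)) = ((-36806 + 5779)/(22435 + (24 + 6*(-194))))/((-6*(-106 - 1*(-117))*(6 + (-106 - 1*(-117))))) = (-31027/(22435 + (24 - 1164)))/((-6*(-106 + 117)*(6 + (-106 + 117)))) = (-31027/(22435 - 1140))/((-6*11*(6 + 11))) = (-31027/21295)/((-6*11*17)) = -31027*1/21295/(-1122) = -31027/21295*(-1/1122) = 31027/23892990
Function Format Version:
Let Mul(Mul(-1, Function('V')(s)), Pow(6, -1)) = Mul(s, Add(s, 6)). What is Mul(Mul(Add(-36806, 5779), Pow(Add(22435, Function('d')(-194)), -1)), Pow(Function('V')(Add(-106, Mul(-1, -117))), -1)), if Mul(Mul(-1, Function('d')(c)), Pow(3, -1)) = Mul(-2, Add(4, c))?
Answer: Rational(31027, 23892990) ≈ 0.0012986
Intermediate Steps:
Function('d')(c) = Add(24, Mul(6, c)) (Function('d')(c) = Mul(-3, Mul(-2, Add(4, c))) = Mul(-3, Add(-8, Mul(-2, c))) = Add(24, Mul(6, c)))
Function('V')(s) = Mul(-6, s, Add(6, s)) (Function('V')(s) = Mul(-6, Mul(s, Add(s, 6))) = Mul(-6, Mul(s, Add(6, s))) = Mul(-6, s, Add(6, s)))
Mul(Mul(Add(-36806, 5779), Pow(Add(22435, Function('d')(-194)), -1)), Pow(Function('V')(Add(-106, Mul(-1, -117))), -1)) = Mul(Mul(Add(-36806, 5779), Pow(Add(22435, Add(24, Mul(6, -194))), -1)), Pow(Mul(-6, Add(-106, Mul(-1, -117)), Add(6, Add(-106, Mul(-1, -117)))), -1)) = Mul(Mul(-31027, Pow(Add(22435, Add(24, -1164)), -1)), Pow(Mul(-6, Add(-106, 117), Add(6, Add(-106, 117))), -1)) = Mul(Mul(-31027, Pow(Add(22435, -1140), -1)), Pow(Mul(-6, 11, Add(6, 11)), -1)) = Mul(Mul(-31027, Pow(21295, -1)), Pow(Mul(-6, 11, 17), -1)) = Mul(Mul(-31027, Rational(1, 21295)), Pow(-1122, -1)) = Mul(Rational(-31027, 21295), Rational(-1, 1122)) = Rational(31027, 23892990)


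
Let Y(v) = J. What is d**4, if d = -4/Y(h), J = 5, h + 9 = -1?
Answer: 256/625 ≈ 0.40960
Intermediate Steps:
h = -10 (h = -9 - 1 = -10)
Y(v) = 5
d = -4/5 ≈ -0.80000
d**4 = (-4/5)**4 = 256/625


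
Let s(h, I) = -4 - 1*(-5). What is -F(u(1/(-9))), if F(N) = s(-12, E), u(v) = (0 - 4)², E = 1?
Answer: -1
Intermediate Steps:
s(h, I) = 1 (s(h, I) = -4 + 5 = 1)
u(v) = 16 (u(v) = (-4)² = 16)
F(N) = 1
-F(u(1/(-9))) = -1*1 = -1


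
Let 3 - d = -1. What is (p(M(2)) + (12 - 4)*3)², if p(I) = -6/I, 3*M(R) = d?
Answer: 1521/4 ≈ 380.25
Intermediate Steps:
d = 4 (d = 3 - 1*(-1) = 3 + 1 = 4)
M(R) = 4/3 (M(R) = (⅓)*4 = 4/3)
(p(M(2)) + (12 - 4)*3)² = (-6/4/3 + (12 - 4)*3)² = (-6*¾ + 8*3)² = (-9/2 + 24)² = (39/2)² = 1521/4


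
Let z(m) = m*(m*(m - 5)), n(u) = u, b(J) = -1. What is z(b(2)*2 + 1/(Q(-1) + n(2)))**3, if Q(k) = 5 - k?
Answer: -1895115234375/134217728 ≈ -14120.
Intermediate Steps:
z(m) = m**2*(-5 + m) (z(m) = m*(m*(-5 + m)) = m**2*(-5 + m))
z(b(2)*2 + 1/(Q(-1) + n(2)))**3 = ((-1*2 + 1/((5 - 1*(-1)) + 2))**2*(-5 + (-1*2 + 1/((5 - 1*(-1)) + 2))))**3 = ((-2 + 1/((5 + 1) + 2))**2*(-5 + (-2 + 1/((5 + 1) + 2))))**3 = ((-2 + 1/(6 + 2))**2*(-5 + (-2 + 1/(6 + 2))))**3 = ((-2 + 1/8)**2*(-5 + (-2 + 1/8)))**3 = ((-15/8)**2*(-5 - 15/8))**3 = ((225/64)*(-55/8))**3 = (-12375/512)**3 = -1895115234375/134217728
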